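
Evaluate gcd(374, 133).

1

gcd(374, 133) = 1  (374 = 2·133 + 108, 133 = 1·108 + 25, 108 = 4·25 + 8, 25 = 3·8 + 1, 8 = 8·1).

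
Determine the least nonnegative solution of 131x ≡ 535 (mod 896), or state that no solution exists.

93

gcd(896, 131) = 1  (896 = 6*131 + 110, 131 = 1*110 + 21, 110 = 5*21 + 5, 21 = 4*5 + 1, 5 = 5*1).
1 divides 535, so solutions exist.
Back-substituting, 131*(171) + 896*(-25) = 1.
So 131*(171) ≡ 1 (mod 896); multiply by 535: x ≡ 91485 (mod 896).
Smallest nonnegative: x = 91485 mod 896 = 93.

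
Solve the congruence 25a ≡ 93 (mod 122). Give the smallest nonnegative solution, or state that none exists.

gcd(122, 25) = 1  (122 = 4·25 + 22, 25 = 1·22 + 3, 22 = 7·3 + 1, 3 = 3·1).
1 divides 93, so solutions exist.
Back-substituting, 25·(-39) + 122·(8) = 1.
So 25·(-39) ≡ 1 (mod 122); multiply by 93: a ≡ -3627 (mod 122).
Smallest nonnegative: a = -3627 mod 122 = 33.

33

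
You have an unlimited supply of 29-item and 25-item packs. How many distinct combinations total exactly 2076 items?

3

Need nonnegative integers with 29j + 25k = 2076.
gcd(29, 25) = 1, and 29·(-6) + 25·(7) = 1.
So (j₀, k₀) = (-12456, 14532); general j = -12456 + 25t, k = 14532 - 29t.
j ≥ 0 ⇒ t ≥ 499; k ≥ 0 ⇒ t ≤ 501. That's 3 values of t.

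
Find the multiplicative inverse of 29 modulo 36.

gcd(36, 29) = 1.
By Bézout, 29*(5) + 36*(-4) = 1.
So 29*5 ≡ 1 (mod 36), and 5 mod 36 = 5.

5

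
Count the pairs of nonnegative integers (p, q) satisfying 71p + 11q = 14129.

gcd(71, 11) = 1.
By Bézout, 71*(-2) + 11*(13) = 1.
One solution: (1, 1278).
General: p = 1 + 11t, q = 1278 - 71t.
p ≥ 0 ⇒ t ≥ 0; q ≥ 0 ⇒ t ≤ 18. So t ∈ [0, 18]: 19 solutions.

19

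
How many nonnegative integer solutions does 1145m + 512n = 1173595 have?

2

gcd(1145, 512) = 1.
By Bézout, 1145*(-55) + 512*(123) = 1.
One solution: (115, 2035).
General: m = 115 + 512t, n = 2035 - 1145t.
m ≥ 0 ⇒ t ≥ 0; n ≥ 0 ⇒ t ≤ 1. So t ∈ [0, 1]: 2 solutions.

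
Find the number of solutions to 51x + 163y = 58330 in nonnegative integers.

7

gcd(163, 51) = 1  (163 = 3×51 + 10, 51 = 5×10 + 1, 10 = 10×1).
Back-substituting, 51×(16) + 163×(-5) = 1.
Scale by 58330: one solution is (933280, -291650). Reduce x mod 163: (105, 325).
General: x = 105 + 163t, y = 325 - 51t.
x ≥ 0 ⇒ t ≥ 0; y ≥ 0 ⇒ t ≤ 6. So t ∈ [0, 6]: 7 solutions.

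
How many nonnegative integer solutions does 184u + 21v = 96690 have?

25

gcd(184, 21) = 1  (184 = 8*21 + 16, 21 = 1*16 + 5, 16 = 3*5 + 1, 5 = 5*1).
Back-substituting, 184*(4) + 21*(-35) = 1.
Scale by 96690: one solution is (386760, -3384150). Reduce u mod 21: (3, 4578).
General: u = 3 + 21t, v = 4578 - 184t.
u ≥ 0 ⇒ t ≥ 0; v ≥ 0 ⇒ t ≤ 24. So t ∈ [0, 24]: 25 solutions.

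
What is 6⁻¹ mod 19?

16

gcd(19, 6) = 1  (19 = 3×6 + 1, 6 = 6×1).
Back-substituting, 6×(-3) + 19×(1) = 1.
So 6×-3 ≡ 1 (mod 19), and -3 mod 19 = 16.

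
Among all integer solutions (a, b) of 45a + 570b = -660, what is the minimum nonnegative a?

gcd(570, 45):
  570 = 12*45 + 30
  45 = 1*30 + 15
  30 = 2*15
so gcd(570, 45) = 15.
15 divides -660, so solutions exist.
Back-substitute for Bézout coefficients:
  15 = 45 - 1*30
  ... = 45*(13) + 570*(-1)
Scale by -660/15 = -44: (a₀, b₀) = (-572, 44).
General solution: a = -572 + 38t, b = 44 - 3t for integer t.
a ≥ 0: smallest is -572 mod 38 = 36 (at t = 16), with b = -4.

36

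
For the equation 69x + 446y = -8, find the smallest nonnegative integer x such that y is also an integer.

gcd(446, 69):
  446 = 6×69 + 32
  69 = 2×32 + 5
  32 = 6×5 + 2
  5 = 2×2 + 1
  2 = 2×1
so gcd(446, 69) = 1.
1 divides -8, so solutions exist.
Back-substitute for Bézout coefficients:
  1 = 5 - 2×2
  ... = 69×(181) + 446×(-28)
Scale by -8/1 = -8: (x₀, y₀) = (-1448, 224).
General solution: x = -1448 + 446t, y = 224 - 69t for integer t.
x ≥ 0: smallest is -1448 mod 446 = 336 (at t = 4), with y = -52.

336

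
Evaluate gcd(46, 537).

gcd(537, 46) = 1  (537 = 11·46 + 31, 46 = 1·31 + 15, 31 = 2·15 + 1, 15 = 15·1).

1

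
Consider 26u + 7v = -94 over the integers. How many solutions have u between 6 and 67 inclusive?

8

gcd(26, 7) = 1  (26 = 3*7 + 5, 7 = 1*5 + 2, 5 = 2*2 + 1, 2 = 2*1).
Back-substituting, 26*(3) + 7*(-11) = 1.
Scale by -94: particular solution (-282, 1034); reduce u mod 7: (5, -32).
General solution: u = 5 + 7t, v = -32 - 26t for integer t.
6 ≤ 5 + 7t ≤ 67 gives t ∈ [1, 8], which is 8 values.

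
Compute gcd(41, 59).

gcd(59, 41) = 1  (59 = 1*41 + 18, 41 = 2*18 + 5, 18 = 3*5 + 3, 5 = 1*3 + 2, 3 = 1*2 + 1, 2 = 2*1).

1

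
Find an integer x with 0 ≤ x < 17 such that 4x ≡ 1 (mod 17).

13

gcd(17, 4) = 1  (17 = 4×4 + 1, 4 = 4×1).
Back-substituting, 4×(-4) + 17×(1) = 1.
So 4×-4 ≡ 1 (mod 17), and -4 mod 17 = 13.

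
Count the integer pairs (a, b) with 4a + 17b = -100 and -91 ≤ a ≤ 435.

31

gcd(17, 4) = 1  (17 = 4*4 + 1, 4 = 4*1).
Back-substituting, 4*(-4) + 17*(1) = 1.
Scale by -100: particular solution (400, -100); reduce a mod 17: (9, -8).
General solution: a = 9 + 17t, b = -8 - 4t for integer t.
-91 ≤ 9 + 17t ≤ 435 gives t ∈ [-5, 25], which is 31 values.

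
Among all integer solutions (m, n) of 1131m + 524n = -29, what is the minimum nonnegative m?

gcd(1131, 524):
  1131 = 2·524 + 83
  524 = 6·83 + 26
  83 = 3·26 + 5
  26 = 5·5 + 1
  5 = 5·1
so gcd(1131, 524) = 1.
1 divides -29, so solutions exist.
Back-substitute for Bézout coefficients:
  1 = 26 - 5·5
  ... = 1131·(-101) + 524·(218)
Scale by -29/1 = -29: (m₀, n₀) = (2929, -6322).
General solution: m = 2929 + 524t, n = -6322 - 1131t for integer t.
m ≥ 0: smallest is 2929 mod 524 = 309 (at t = -5), with n = -667.

309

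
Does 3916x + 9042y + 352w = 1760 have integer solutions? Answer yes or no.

yes

gcd(9042, 3916) = 22.
gcd(22, 352) = 22.
22 divides 1760, so integer solutions exist.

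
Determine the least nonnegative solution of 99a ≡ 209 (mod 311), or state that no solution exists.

244

gcd(311, 99) = 1  (311 = 3·99 + 14, 99 = 7·14 + 1, 14 = 14·1).
1 divides 209, so solutions exist.
Back-substituting, 99·(22) + 311·(-7) = 1.
So 99·(22) ≡ 1 (mod 311); multiply by 209: a ≡ 4598 (mod 311).
Smallest nonnegative: a = 4598 mod 311 = 244.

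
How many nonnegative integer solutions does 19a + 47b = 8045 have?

9

gcd(47, 19) = 1  (47 = 2·19 + 9, 19 = 2·9 + 1, 9 = 9·1).
Back-substituting, 19·(5) + 47·(-2) = 1.
Scale by 8045: one solution is (40225, -16090). Reduce a mod 47: (40, 155).
General: a = 40 + 47t, b = 155 - 19t.
a ≥ 0 ⇒ t ≥ 0; b ≥ 0 ⇒ t ≤ 8. So t ∈ [0, 8]: 9 solutions.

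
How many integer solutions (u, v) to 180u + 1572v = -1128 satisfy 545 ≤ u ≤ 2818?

gcd(1572, 180) = 12.
By Bézout, 180*(35) + 1572*(-4) = 12.
Particular solution: (116, -14).
General solution: u = 116 + 131t, v = -14 - 15t for integer t.
545 ≤ 116 + 131t ≤ 2818 gives t ∈ [4, 20], which is 17 values.

17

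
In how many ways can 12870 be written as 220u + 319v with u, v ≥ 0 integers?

gcd(319, 220) = 11.
By Bézout, 220×(-13) + 319×(9) = 11.
One solution: (15, 30).
General: u = 15 + 29t, v = 30 - 20t.
u ≥ 0 ⇒ t ≥ 0; v ≥ 0 ⇒ t ≤ 1. So t ∈ [0, 1]: 2 solutions.

2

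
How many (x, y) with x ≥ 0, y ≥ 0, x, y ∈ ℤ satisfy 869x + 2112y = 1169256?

gcd(2112, 869):
  2112 = 2*869 + 374
  869 = 2*374 + 121
  374 = 3*121 + 11
  121 = 11*11
so gcd(2112, 869) = 11.
Back-substitute for Bézout coefficients:
  11 = 374 - 3*121
  ... = 869*(-17) + 2112*(7)
Scale by 106296: one solution is (-1807032, 744072). Reduce x mod 192: (72, 524).
General: x = 72 + 192t, y = 524 - 79t.
x ≥ 0 ⇒ t ≥ 0; y ≥ 0 ⇒ t ≤ 6. So t ∈ [0, 6]: 7 solutions.

7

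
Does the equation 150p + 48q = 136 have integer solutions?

gcd(150, 48) = 6.
6 does not divide 136 (remainder 4), so no integer solutions.

no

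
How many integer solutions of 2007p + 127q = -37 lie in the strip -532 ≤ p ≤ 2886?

gcd(2007, 127) = 1  (2007 = 15×127 + 102, 127 = 1×102 + 25, 102 = 4×25 + 2, 25 = 12×2 + 1, 2 = 2×1).
Back-substituting, 2007×(-61) + 127×(964) = 1.
Scale by -37: particular solution (2257, -35668); reduce p mod 127: (98, -1549).
General solution: p = 98 + 127t, q = -1549 - 2007t for integer t.
-532 ≤ 98 + 127t ≤ 2886 gives t ∈ [-4, 21], which is 26 values.

26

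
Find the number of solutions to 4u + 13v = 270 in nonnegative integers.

gcd(13, 4) = 1.
By Bézout, 4·(-3) + 13·(1) = 1.
One solution: (9, 18).
General: u = 9 + 13t, v = 18 - 4t.
u ≥ 0 ⇒ t ≥ 0; v ≥ 0 ⇒ t ≤ 4. So t ∈ [0, 4]: 5 solutions.

5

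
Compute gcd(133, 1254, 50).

gcd(1254, 133) = 19.
gcd(19, 50) = 1.

1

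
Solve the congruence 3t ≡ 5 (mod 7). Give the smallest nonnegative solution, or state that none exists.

gcd(7, 3) = 1  (7 = 2×3 + 1, 3 = 3×1).
1 divides 5, so solutions exist.
Back-substituting, 3×(-2) + 7×(1) = 1.
So 3×(-2) ≡ 1 (mod 7); multiply by 5: t ≡ -10 (mod 7).
Smallest nonnegative: t = -10 mod 7 = 4.

4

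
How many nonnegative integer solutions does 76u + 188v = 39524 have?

11

gcd(188, 76) = 4  (188 = 2*76 + 36, 76 = 2*36 + 4, 36 = 9*4).
Back-substituting, 76*(5) + 188*(-2) = 4.
Scale by 9881: one solution is (49405, -19762). Reduce u mod 47: (8, 207).
General: u = 8 + 47t, v = 207 - 19t.
u ≥ 0 ⇒ t ≥ 0; v ≥ 0 ⇒ t ≤ 10. So t ∈ [0, 10]: 11 solutions.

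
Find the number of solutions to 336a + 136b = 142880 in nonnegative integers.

25

gcd(336, 136) = 8  (336 = 2*136 + 64, 136 = 2*64 + 8, 64 = 8*8).
Back-substituting, 336*(-2) + 136*(5) = 8.
Scale by 17860: one solution is (-35720, 89300). Reduce a mod 17: (14, 1016).
General: a = 14 + 17t, b = 1016 - 42t.
a ≥ 0 ⇒ t ≥ 0; b ≥ 0 ⇒ t ≤ 24. So t ∈ [0, 24]: 25 solutions.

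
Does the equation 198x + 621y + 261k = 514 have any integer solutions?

gcd(621, 198) = 9  (621 = 3×198 + 27, 198 = 7×27 + 9, 27 = 3×9).
gcd(9, 261) = 9.
9 does not divide 514 (remainder 1), so no integer solutions.

no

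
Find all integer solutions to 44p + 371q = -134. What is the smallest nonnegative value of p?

gcd(371, 44) = 1  (371 = 8·44 + 19, 44 = 2·19 + 6, 19 = 3·6 + 1, 6 = 6·1).
1 divides -134, so solutions exist.
Back-substituting, 44·(-59) + 371·(7) = 1.
Scale by -134/1 = -134: (p₀, q₀) = (7906, -938).
General solution: p = 7906 + 371t, q = -938 - 44t for integer t.
p ≥ 0: smallest is 7906 mod 371 = 115 (at t = -21), with q = -14.

115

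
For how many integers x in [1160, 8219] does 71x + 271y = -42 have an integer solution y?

gcd(271, 71) = 1.
By Bézout, 71·(42) + 271·(-11) = 1.
Particular solution: (133, -35).
General solution: x = 133 + 271t, y = -35 - 71t for integer t.
1160 ≤ 133 + 271t ≤ 8219 gives t ∈ [4, 29], which is 26 values.

26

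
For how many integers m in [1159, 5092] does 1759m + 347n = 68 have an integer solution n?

gcd(1759, 347) = 1.
By Bézout, 1759*(-159) + 347*(806) = 1.
Particular solution: (292, -1480).
General solution: m = 292 + 347t, n = -1480 - 1759t for integer t.
1159 ≤ 292 + 347t ≤ 5092 gives t ∈ [3, 13], which is 11 values.

11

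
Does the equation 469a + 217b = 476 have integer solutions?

yes

gcd(469, 217) = 7  (469 = 2×217 + 35, 217 = 6×35 + 7, 35 = 5×7).
7 divides 476, so integer solutions exist.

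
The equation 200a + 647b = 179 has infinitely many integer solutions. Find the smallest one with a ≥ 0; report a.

gcd(647, 200):
  647 = 3×200 + 47
  200 = 4×47 + 12
  47 = 3×12 + 11
  12 = 1×11 + 1
  11 = 11×1
so gcd(647, 200) = 1.
1 divides 179, so solutions exist.
Back-substitute for Bézout coefficients:
  1 = 12 - 1×11
  ... = 200×(55) + 647×(-17)
Scale by 179/1 = 179: (a₀, b₀) = (9845, -3043).
General solution: a = 9845 + 647t, b = -3043 - 200t for integer t.
a ≥ 0: smallest is 9845 mod 647 = 140 (at t = -15), with b = -43.

140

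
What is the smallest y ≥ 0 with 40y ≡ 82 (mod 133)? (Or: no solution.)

gcd(133, 40):
  133 = 3×40 + 13
  40 = 3×13 + 1
  13 = 13×1
so gcd(133, 40) = 1.
1 divides 82, so solutions exist.
Back-substitute for Bézout coefficients:
  1 = 40 - 3×13
  ... = 40×(10) + 133×(-3)
So 40×(10) ≡ 1 (mod 133); multiply by 82: y ≡ 820 (mod 133).
Smallest nonnegative: y = 820 mod 133 = 22.

22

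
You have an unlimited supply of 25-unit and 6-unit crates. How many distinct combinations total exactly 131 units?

Need nonnegative integers with 25j + 6k = 131.
gcd(25, 6) = 1, and 25·(1) + 6·(-4) = 1.
So (j₀, k₀) = (131, -524); general j = 131 + 6t, k = -524 - 25t.
j ≥ 0 ⇒ t ≥ -21; k ≥ 0 ⇒ t ≤ -21. That's 1 value of t.

1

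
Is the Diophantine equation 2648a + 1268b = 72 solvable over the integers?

gcd(2648, 1268) = 4  (2648 = 2*1268 + 112, 1268 = 11*112 + 36, 112 = 3*36 + 4, 36 = 9*4).
4 divides 72, so integer solutions exist.

yes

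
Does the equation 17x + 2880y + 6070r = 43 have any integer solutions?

yes

gcd(2880, 17) = 1  (2880 = 169*17 + 7, 17 = 2*7 + 3, 7 = 2*3 + 1, 3 = 3*1).
gcd(1, 6070) = 1.
1 divides 43, so integer solutions exist.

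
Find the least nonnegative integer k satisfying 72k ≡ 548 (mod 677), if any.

gcd(677, 72):
  677 = 9*72 + 29
  72 = 2*29 + 14
  29 = 2*14 + 1
  14 = 14*1
so gcd(677, 72) = 1.
1 divides 548, so solutions exist.
Back-substitute for Bézout coefficients:
  1 = 29 - 2*14
  ... = 72*(-47) + 677*(5)
So 72*(-47) ≡ 1 (mod 677); multiply by 548: k ≡ -25756 (mod 677).
Smallest nonnegative: k = -25756 mod 677 = 647.

647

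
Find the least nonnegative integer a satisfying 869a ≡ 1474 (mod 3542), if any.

18

gcd(3542, 869) = 11.
11 divides 1474, so solutions exist.
By Bézout, 869·(53) + 3542·(-13) = 11.
So 869·(53) ≡ 11 (mod 3542); multiply by 134: a ≡ 7102 (mod 322).
Smallest nonnegative: a = 7102 mod 322 = 18.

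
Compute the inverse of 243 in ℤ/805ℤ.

gcd(805, 243) = 1.
By Bézout, 243*(-53) + 805*(16) = 1.
So 243*-53 ≡ 1 (mod 805), and -53 mod 805 = 752.

752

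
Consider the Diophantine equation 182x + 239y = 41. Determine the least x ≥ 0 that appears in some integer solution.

gcd(239, 182):
  239 = 1×182 + 57
  182 = 3×57 + 11
  57 = 5×11 + 2
  11 = 5×2 + 1
  2 = 2×1
so gcd(239, 182) = 1.
1 divides 41, so solutions exist.
Back-substitute for Bézout coefficients:
  1 = 11 - 5×2
  ... = 182×(109) + 239×(-83)
Scale by 41/1 = 41: (x₀, y₀) = (4469, -3403).
General solution: x = 4469 + 239t, y = -3403 - 182t for integer t.
x ≥ 0: smallest is 4469 mod 239 = 167 (at t = -18), with y = -127.

167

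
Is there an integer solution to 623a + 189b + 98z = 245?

gcd(623, 189) = 7.
gcd(7, 98) = 7.
7 divides 245, so integer solutions exist.

yes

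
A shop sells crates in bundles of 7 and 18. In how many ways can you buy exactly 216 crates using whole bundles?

Need nonnegative integers with 7j + 18k = 216.
gcd(7, 18) = 1, and 7·(-5) + 18·(2) = 1.
So (j₀, k₀) = (-1080, 432); general j = -1080 + 18t, k = 432 - 7t.
j ≥ 0 ⇒ t ≥ 60; k ≥ 0 ⇒ t ≤ 61. That's 2 values of t.

2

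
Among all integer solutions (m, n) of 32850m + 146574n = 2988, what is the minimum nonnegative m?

7978

gcd(146574, 32850):
  146574 = 4*32850 + 15174
  32850 = 2*15174 + 2502
  15174 = 6*2502 + 162
  2502 = 15*162 + 72
  162 = 2*72 + 18
  72 = 4*18
so gcd(146574, 32850) = 18.
18 divides 2988, so solutions exist.
Back-substitute for Bézout coefficients:
  18 = 162 - 2*72
  ... = 32850*(-1816) + 146574*(407)
Scale by 2988/18 = 166: (m₀, n₀) = (-301456, 67562).
General solution: m = -301456 + 8143t, n = 67562 - 1825t for integer t.
m ≥ 0: smallest is -301456 mod 8143 = 7978 (at t = 38), with n = -1788.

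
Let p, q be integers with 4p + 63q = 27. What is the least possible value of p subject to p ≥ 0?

gcd(63, 4) = 1.
1 divides 27, so solutions exist.
By Bézout, 4×(16) + 63×(-1) = 1.
Scale by 27/1 = 27: (p₀, q₀) = (432, -27).
General solution: p = 432 + 63t, q = -27 - 4t for integer t.
p ≥ 0: smallest is 432 mod 63 = 54 (at t = -6), with q = -3.

54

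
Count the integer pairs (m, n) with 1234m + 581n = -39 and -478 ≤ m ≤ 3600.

gcd(1234, 581) = 1.
By Bézout, 1234×(-234) + 581×(497) = 1.
Particular solution: (411, -873).
General solution: m = 411 + 581t, n = -873 - 1234t for integer t.
-478 ≤ 411 + 581t ≤ 3600 gives t ∈ [-1, 5], which is 7 values.

7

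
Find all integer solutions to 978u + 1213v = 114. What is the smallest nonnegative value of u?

15

gcd(1213, 978) = 1  (1213 = 1*978 + 235, 978 = 4*235 + 38, 235 = 6*38 + 7, 38 = 5*7 + 3, 7 = 2*3 + 1, 3 = 3*1).
1 divides 114, so solutions exist.
Back-substituting, 978*(-351) + 1213*(283) = 1.
Scale by 114/1 = 114: (u₀, v₀) = (-40014, 32262).
General solution: u = -40014 + 1213t, v = 32262 - 978t for integer t.
u ≥ 0: smallest is -40014 mod 1213 = 15 (at t = 33), with v = -12.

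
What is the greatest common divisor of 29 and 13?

gcd(29, 13):
  29 = 2×13 + 3
  13 = 4×3 + 1
  3 = 3×1
so gcd(29, 13) = 1.

1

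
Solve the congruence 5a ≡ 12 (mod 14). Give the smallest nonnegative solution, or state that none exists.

gcd(14, 5):
  14 = 2·5 + 4
  5 = 1·4 + 1
  4 = 4·1
so gcd(14, 5) = 1.
1 divides 12, so solutions exist.
Back-substitute for Bézout coefficients:
  1 = 5 - 1·4
  ... = 5·(3) + 14·(-1)
So 5·(3) ≡ 1 (mod 14); multiply by 12: a ≡ 36 (mod 14).
Smallest nonnegative: a = 36 mod 14 = 8.

8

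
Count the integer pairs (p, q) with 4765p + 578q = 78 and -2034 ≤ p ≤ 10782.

gcd(4765, 578):
  4765 = 8·578 + 141
  578 = 4·141 + 14
  141 = 10·14 + 1
  14 = 14·1
so gcd(4765, 578) = 1.
Back-substitute for Bézout coefficients:
  1 = 141 - 10·14
  ... = 4765·(41) + 578·(-338)
Scale by 78: particular solution (3198, -26364); reduce p mod 578: (308, -2539).
General solution: p = 308 + 578t, q = -2539 - 4765t for integer t.
-2034 ≤ 308 + 578t ≤ 10782 gives t ∈ [-4, 18], which is 23 values.

23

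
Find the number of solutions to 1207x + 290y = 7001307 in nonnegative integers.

20

gcd(1207, 290) = 1  (1207 = 4*290 + 47, 290 = 6*47 + 8, 47 = 5*8 + 7, 8 = 1*7 + 1, 7 = 7*1).
Back-substituting, 1207*(-37) + 290*(154) = 1.
Scale by 7001307: one solution is (-259048359, 1078201278). Reduce x mod 290: (231, 23181).
General: x = 231 + 290t, y = 23181 - 1207t.
x ≥ 0 ⇒ t ≥ 0; y ≥ 0 ⇒ t ≤ 19. So t ∈ [0, 19]: 20 solutions.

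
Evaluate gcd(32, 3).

gcd(32, 3):
  32 = 10*3 + 2
  3 = 1*2 + 1
  2 = 2*1
so gcd(32, 3) = 1.

1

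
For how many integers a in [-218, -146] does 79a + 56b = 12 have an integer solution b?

2

gcd(79, 56) = 1.
By Bézout, 79×(-17) + 56×(24) = 1.
Particular solution: (20, -28).
General solution: a = 20 + 56t, b = -28 - 79t for integer t.
-218 ≤ 20 + 56t ≤ -146 gives t ∈ [-4, -3], which is 2 values.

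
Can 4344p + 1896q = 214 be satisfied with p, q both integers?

gcd(4344, 1896) = 24.
24 does not divide 214 (remainder 22), so no integer solutions.

no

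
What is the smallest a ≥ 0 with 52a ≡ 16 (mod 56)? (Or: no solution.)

10

gcd(56, 52) = 4  (56 = 1*52 + 4, 52 = 13*4).
4 divides 16, so solutions exist.
Back-substituting, 52*(-1) + 56*(1) = 4.
So 52*(-1) ≡ 4 (mod 56); multiply by 4: a ≡ -4 (mod 14).
Smallest nonnegative: a = -4 mod 14 = 10.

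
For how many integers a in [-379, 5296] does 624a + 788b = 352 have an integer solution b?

gcd(788, 624):
  788 = 1*624 + 164
  624 = 3*164 + 132
  164 = 1*132 + 32
  132 = 4*32 + 4
  32 = 8*4
so gcd(788, 624) = 4.
Back-substitute for Bézout coefficients:
  4 = 132 - 4*32
  ... = 624*(24) + 788*(-19)
Scale by 88: particular solution (2112, -1672); reduce a mod 197: (142, -112).
General solution: a = 142 + 197t, b = -112 - 156t for integer t.
-379 ≤ 142 + 197t ≤ 5296 gives t ∈ [-2, 26], which is 29 values.

29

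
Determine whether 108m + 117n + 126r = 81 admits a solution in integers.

gcd(117, 108) = 9  (117 = 1*108 + 9, 108 = 12*9).
gcd(9, 126) = 9.
9 divides 81, so integer solutions exist.

yes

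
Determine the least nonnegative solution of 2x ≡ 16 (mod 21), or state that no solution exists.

gcd(21, 2):
  21 = 10×2 + 1
  2 = 2×1
so gcd(21, 2) = 1.
1 divides 16, so solutions exist.
Back-substitute for Bézout coefficients:
  1 = 21 - 10×2
  ... = 2×(-10) + 21×(1)
So 2×(-10) ≡ 1 (mod 21); multiply by 16: x ≡ -160 (mod 21).
Smallest nonnegative: x = -160 mod 21 = 8.

8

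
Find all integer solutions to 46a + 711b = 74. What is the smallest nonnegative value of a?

218

gcd(711, 46) = 1.
1 divides 74, so solutions exist.
By Bézout, 46×(-170) + 711×(11) = 1.
Scale by 74/1 = 74: (a₀, b₀) = (-12580, 814).
General solution: a = -12580 + 711t, b = 814 - 46t for integer t.
a ≥ 0: smallest is -12580 mod 711 = 218 (at t = 18), with b = -14.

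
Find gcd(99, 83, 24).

gcd(99, 83) = 1.
gcd(1, 24) = 1.

1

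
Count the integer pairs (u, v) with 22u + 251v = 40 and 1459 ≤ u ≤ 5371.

gcd(251, 22) = 1.
By Bézout, 22·(-57) + 251·(5) = 1.
Particular solution: (230, -20).
General solution: u = 230 + 251t, v = -20 - 22t for integer t.
1459 ≤ 230 + 251t ≤ 5371 gives t ∈ [5, 20], which is 16 values.

16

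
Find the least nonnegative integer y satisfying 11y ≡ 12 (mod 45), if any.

gcd(45, 11) = 1  (45 = 4·11 + 1, 11 = 11·1).
1 divides 12, so solutions exist.
Back-substituting, 11·(-4) + 45·(1) = 1.
So 11·(-4) ≡ 1 (mod 45); multiply by 12: y ≡ -48 (mod 45).
Smallest nonnegative: y = -48 mod 45 = 42.

42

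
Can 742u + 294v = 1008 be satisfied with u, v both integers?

yes

gcd(742, 294) = 14  (742 = 2*294 + 154, 294 = 1*154 + 140, 154 = 1*140 + 14, 140 = 10*14).
14 divides 1008, so integer solutions exist.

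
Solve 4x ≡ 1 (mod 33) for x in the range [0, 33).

25

gcd(33, 4) = 1  (33 = 8×4 + 1, 4 = 4×1).
Back-substituting, 4×(-8) + 33×(1) = 1.
So 4×-8 ≡ 1 (mod 33), and -8 mod 33 = 25.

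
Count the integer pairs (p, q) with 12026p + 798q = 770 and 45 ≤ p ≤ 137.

gcd(12026, 798):
  12026 = 15*798 + 56
  798 = 14*56 + 14
  56 = 4*14
so gcd(12026, 798) = 14.
Back-substitute for Bézout coefficients:
  14 = 798 - 14*56
  ... = 12026*(-14) + 798*(211)
Scale by 55: particular solution (-770, 11605); reduce p mod 57: (28, -421).
General solution: p = 28 + 57t, q = -421 - 859t for integer t.
45 ≤ 28 + 57t ≤ 137 gives t ∈ [1, 1], which is 1 value.

1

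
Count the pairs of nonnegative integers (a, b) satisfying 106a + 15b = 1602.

1

gcd(106, 15):
  106 = 7×15 + 1
  15 = 15×1
so gcd(106, 15) = 1.
Back-substitute for Bézout coefficients:
  1 = 106 - 7×15
  ... = 106×(1) + 15×(-7)
Scale by 1602: one solution is (1602, -11214). Reduce a mod 15: (12, 22).
General: a = 12 + 15t, b = 22 - 106t.
a ≥ 0 ⇒ t ≥ 0; b ≥ 0 ⇒ t ≤ 0. So t ∈ [0, 0]: 1 solution.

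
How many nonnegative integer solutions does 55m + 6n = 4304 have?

gcd(55, 6) = 1.
By Bézout, 55×(1) + 6×(-9) = 1.
One solution: (2, 699).
General: m = 2 + 6t, n = 699 - 55t.
m ≥ 0 ⇒ t ≥ 0; n ≥ 0 ⇒ t ≤ 12. So t ∈ [0, 12]: 13 solutions.

13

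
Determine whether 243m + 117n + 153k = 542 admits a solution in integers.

no

gcd(243, 117):
  243 = 2×117 + 9
  117 = 13×9
so gcd(243, 117) = 9.
gcd(9, 153) = 9.
9 does not divide 542 (remainder 2), so no integer solutions.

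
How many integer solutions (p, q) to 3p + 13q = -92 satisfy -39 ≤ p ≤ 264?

24

gcd(13, 3) = 1.
By Bézout, 3·(-4) + 13·(1) = 1.
Particular solution: (4, -8).
General solution: p = 4 + 13t, q = -8 - 3t for integer t.
-39 ≤ 4 + 13t ≤ 264 gives t ∈ [-3, 20], which is 24 values.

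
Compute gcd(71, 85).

gcd(85, 71) = 1  (85 = 1·71 + 14, 71 = 5·14 + 1, 14 = 14·1).

1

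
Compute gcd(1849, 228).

1

gcd(1849, 228) = 1  (1849 = 8×228 + 25, 228 = 9×25 + 3, 25 = 8×3 + 1, 3 = 3×1).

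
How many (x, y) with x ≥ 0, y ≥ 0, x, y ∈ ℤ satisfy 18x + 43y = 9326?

12

gcd(43, 18):
  43 = 2×18 + 7
  18 = 2×7 + 4
  7 = 1×4 + 3
  4 = 1×3 + 1
  3 = 3×1
so gcd(43, 18) = 1.
Back-substitute for Bézout coefficients:
  1 = 4 - 1×3
  ... = 18×(12) + 43×(-5)
Scale by 9326: one solution is (111912, -46630). Reduce x mod 43: (26, 206).
General: x = 26 + 43t, y = 206 - 18t.
x ≥ 0 ⇒ t ≥ 0; y ≥ 0 ⇒ t ≤ 11. So t ∈ [0, 11]: 12 solutions.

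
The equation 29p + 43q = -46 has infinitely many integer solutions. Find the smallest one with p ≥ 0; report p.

gcd(43, 29) = 1.
1 divides -46, so solutions exist.
By Bézout, 29×(3) + 43×(-2) = 1.
Scale by -46/1 = -46: (p₀, q₀) = (-138, 92).
General solution: p = -138 + 43t, q = 92 - 29t for integer t.
p ≥ 0: smallest is -138 mod 43 = 34 (at t = 4), with q = -24.

34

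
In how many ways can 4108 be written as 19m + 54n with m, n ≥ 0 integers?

4

gcd(54, 19):
  54 = 2*19 + 16
  19 = 1*16 + 3
  16 = 5*3 + 1
  3 = 3*1
so gcd(54, 19) = 1.
Back-substitute for Bézout coefficients:
  1 = 16 - 5*3
  ... = 19*(-17) + 54*(6)
Scale by 4108: one solution is (-69836, 24648). Reduce m mod 54: (40, 62).
General: m = 40 + 54t, n = 62 - 19t.
m ≥ 0 ⇒ t ≥ 0; n ≥ 0 ⇒ t ≤ 3. So t ∈ [0, 3]: 4 solutions.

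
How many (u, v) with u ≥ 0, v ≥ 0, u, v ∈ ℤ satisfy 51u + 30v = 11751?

gcd(51, 30) = 3  (51 = 1×30 + 21, 30 = 1×21 + 9, 21 = 2×9 + 3, 9 = 3×3).
Back-substituting, 51×(3) + 30×(-5) = 3.
Scale by 3917: one solution is (11751, -19585). Reduce u mod 10: (1, 390).
General: u = 1 + 10t, v = 390 - 17t.
u ≥ 0 ⇒ t ≥ 0; v ≥ 0 ⇒ t ≤ 22. So t ∈ [0, 22]: 23 solutions.

23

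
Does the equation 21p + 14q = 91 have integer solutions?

gcd(21, 14) = 7.
7 divides 91, so integer solutions exist.

yes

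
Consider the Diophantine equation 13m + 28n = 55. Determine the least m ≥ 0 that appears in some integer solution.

15

gcd(28, 13) = 1  (28 = 2*13 + 2, 13 = 6*2 + 1, 2 = 2*1).
1 divides 55, so solutions exist.
Back-substituting, 13*(13) + 28*(-6) = 1.
Scale by 55/1 = 55: (m₀, n₀) = (715, -330).
General solution: m = 715 + 28t, n = -330 - 13t for integer t.
m ≥ 0: smallest is 715 mod 28 = 15 (at t = -25), with n = -5.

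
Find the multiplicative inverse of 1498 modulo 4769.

4110

gcd(4769, 1498) = 1.
By Bézout, 1498·(-659) + 4769·(207) = 1.
So 1498·-659 ≡ 1 (mod 4769), and -659 mod 4769 = 4110.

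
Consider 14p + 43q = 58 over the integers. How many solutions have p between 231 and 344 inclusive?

3

gcd(43, 14):
  43 = 3×14 + 1
  14 = 14×1
so gcd(43, 14) = 1.
Back-substitute for Bézout coefficients:
  1 = 43 - 3×14
  ... = 14×(-3) + 43×(1)
Scale by 58: particular solution (-174, 58); reduce p mod 43: (41, -12).
General solution: p = 41 + 43t, q = -12 - 14t for integer t.
231 ≤ 41 + 43t ≤ 344 gives t ∈ [5, 7], which is 3 values.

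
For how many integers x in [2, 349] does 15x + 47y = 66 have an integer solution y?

gcd(47, 15):
  47 = 3·15 + 2
  15 = 7·2 + 1
  2 = 2·1
so gcd(47, 15) = 1.
Back-substitute for Bézout coefficients:
  1 = 15 - 7·2
  ... = 15·(22) + 47·(-7)
Scale by 66: particular solution (1452, -462); reduce x mod 47: (42, -12).
General solution: x = 42 + 47t, y = -12 - 15t for integer t.
2 ≤ 42 + 47t ≤ 349 gives t ∈ [0, 6], which is 7 values.

7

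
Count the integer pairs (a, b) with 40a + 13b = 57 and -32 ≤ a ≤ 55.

6

gcd(40, 13):
  40 = 3·13 + 1
  13 = 13·1
so gcd(40, 13) = 1.
Back-substitute for Bézout coefficients:
  1 = 40 - 3·13
  ... = 40·(1) + 13·(-3)
Scale by 57: particular solution (57, -171); reduce a mod 13: (5, -11).
General solution: a = 5 + 13t, b = -11 - 40t for integer t.
-32 ≤ 5 + 13t ≤ 55 gives t ∈ [-2, 3], which is 6 values.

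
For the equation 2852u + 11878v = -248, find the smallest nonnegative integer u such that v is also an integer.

gcd(11878, 2852) = 2  (11878 = 4×2852 + 470, 2852 = 6×470 + 32, 470 = 14×32 + 22, 32 = 1×22 + 10, 22 = 2×10 + 2, 10 = 5×2).
2 divides -248, so solutions exist.
Back-substituting, 2852×(-1112) + 11878×(267) = 2.
Scale by -248/2 = -124: (u₀, v₀) = (137888, -33108).
General solution: u = 137888 + 5939t, v = -33108 - 1426t for integer t.
u ≥ 0: smallest is 137888 mod 5939 = 1291 (at t = -23), with v = -310.

1291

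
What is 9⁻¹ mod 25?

gcd(25, 9):
  25 = 2×9 + 7
  9 = 1×7 + 2
  7 = 3×2 + 1
  2 = 2×1
so gcd(25, 9) = 1.
Back-substitute for Bézout coefficients:
  1 = 7 - 3×2
  ... = 9×(-11) + 25×(4)
So 9×-11 ≡ 1 (mod 25), and -11 mod 25 = 14.

14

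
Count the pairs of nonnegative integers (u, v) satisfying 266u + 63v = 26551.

11

gcd(266, 63):
  266 = 4×63 + 14
  63 = 4×14 + 7
  14 = 2×7
so gcd(266, 63) = 7.
Back-substitute for Bézout coefficients:
  7 = 63 - 4×14
  ... = 266×(-4) + 63×(17)
Scale by 3793: one solution is (-15172, 64481). Reduce u mod 9: (2, 413).
General: u = 2 + 9t, v = 413 - 38t.
u ≥ 0 ⇒ t ≥ 0; v ≥ 0 ⇒ t ≤ 10. So t ∈ [0, 10]: 11 solutions.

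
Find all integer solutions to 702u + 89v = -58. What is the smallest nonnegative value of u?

77

gcd(702, 89):
  702 = 7×89 + 79
  89 = 1×79 + 10
  79 = 7×10 + 9
  10 = 1×9 + 1
  9 = 9×1
so gcd(702, 89) = 1.
1 divides -58, so solutions exist.
Back-substitute for Bézout coefficients:
  1 = 10 - 1×9
  ... = 702×(-9) + 89×(71)
Scale by -58/1 = -58: (u₀, v₀) = (522, -4118).
General solution: u = 522 + 89t, v = -4118 - 702t for integer t.
u ≥ 0: smallest is 522 mod 89 = 77 (at t = -5), with v = -608.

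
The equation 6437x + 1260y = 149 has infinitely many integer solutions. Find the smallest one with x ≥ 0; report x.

277

gcd(6437, 1260) = 1.
1 divides 149, so solutions exist.
By Bézout, 6437×(-607) + 1260×(3101) = 1.
Scale by 149/1 = 149: (x₀, y₀) = (-90443, 462049).
General solution: x = -90443 + 1260t, y = 462049 - 6437t for integer t.
x ≥ 0: smallest is -90443 mod 1260 = 277 (at t = 72), with y = -1415.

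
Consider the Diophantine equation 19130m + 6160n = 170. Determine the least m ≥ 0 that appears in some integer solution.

313

gcd(19130, 6160) = 10  (19130 = 3×6160 + 650, 6160 = 9×650 + 310, 650 = 2×310 + 30, 310 = 10×30 + 10, 30 = 3×10).
10 divides 170, so solutions exist.
Back-substituting, 19130×(-199) + 6160×(618) = 10.
Scale by 170/10 = 17: (m₀, n₀) = (-3383, 10506).
General solution: m = -3383 + 616t, n = 10506 - 1913t for integer t.
m ≥ 0: smallest is -3383 mod 616 = 313 (at t = 6), with n = -972.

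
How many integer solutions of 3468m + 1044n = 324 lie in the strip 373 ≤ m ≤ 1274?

10

gcd(3468, 1044) = 12.
By Bézout, 3468×(28) + 1044×(-93) = 12.
Particular solution: (60, -199).
General solution: m = 60 + 87t, n = -199 - 289t for integer t.
373 ≤ 60 + 87t ≤ 1274 gives t ∈ [4, 13], which is 10 values.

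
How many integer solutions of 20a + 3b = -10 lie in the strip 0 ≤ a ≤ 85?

gcd(20, 3) = 1.
By Bézout, 20×(-1) + 3×(7) = 1.
Particular solution: (1, -10).
General solution: a = 1 + 3t, b = -10 - 20t for integer t.
0 ≤ 1 + 3t ≤ 85 gives t ∈ [0, 28], which is 29 values.

29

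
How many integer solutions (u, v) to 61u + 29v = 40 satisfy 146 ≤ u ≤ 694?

gcd(61, 29) = 1  (61 = 2·29 + 3, 29 = 9·3 + 2, 3 = 1·2 + 1, 2 = 2·1).
Back-substituting, 61·(10) + 29·(-21) = 1.
Scale by 40: particular solution (400, -840); reduce u mod 29: (23, -47).
General solution: u = 23 + 29t, v = -47 - 61t for integer t.
146 ≤ 23 + 29t ≤ 694 gives t ∈ [5, 23], which is 19 values.

19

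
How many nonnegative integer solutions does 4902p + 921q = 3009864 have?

2

gcd(4902, 921):
  4902 = 5*921 + 297
  921 = 3*297 + 30
  297 = 9*30 + 27
  30 = 1*27 + 3
  27 = 9*3
so gcd(4902, 921) = 3.
Back-substitute for Bézout coefficients:
  3 = 30 - 1*27
  ... = 4902*(-31) + 921*(165)
Scale by 1003288: one solution is (-31101928, 165542520). Reduce p mod 307: (242, 1980).
General: p = 242 + 307t, q = 1980 - 1634t.
p ≥ 0 ⇒ t ≥ 0; q ≥ 0 ⇒ t ≤ 1. So t ∈ [0, 1]: 2 solutions.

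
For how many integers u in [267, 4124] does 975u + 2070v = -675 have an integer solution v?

28

gcd(2070, 975) = 15  (2070 = 2×975 + 120, 975 = 8×120 + 15, 120 = 8×15).
Back-substituting, 975×(17) + 2070×(-8) = 15.
Scale by -45: particular solution (-765, 360); reduce u mod 138: (63, -30).
General solution: u = 63 + 138t, v = -30 - 65t for integer t.
267 ≤ 63 + 138t ≤ 4124 gives t ∈ [2, 29], which is 28 values.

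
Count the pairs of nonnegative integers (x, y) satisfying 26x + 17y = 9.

0

gcd(26, 17) = 1.
By Bézout, 26×(2) + 17×(-3) = 1.
One solution: (1, -1).
General: x = 1 + 17t, y = -1 - 26t.
x ≥ 0 ⇒ t ≥ 0; y ≥ 0 ⇒ t ≤ -1. So t ∈ [0, -1]: 0 solutions.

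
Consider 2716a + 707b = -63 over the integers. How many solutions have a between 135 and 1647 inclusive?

gcd(2716, 707) = 7.
By Bézout, 2716·(-19) + 707·(73) = 7.
Particular solution: (70, -269).
General solution: a = 70 + 101t, b = -269 - 388t for integer t.
135 ≤ 70 + 101t ≤ 1647 gives t ∈ [1, 15], which is 15 values.

15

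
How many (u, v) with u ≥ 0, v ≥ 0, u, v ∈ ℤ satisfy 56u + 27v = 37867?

gcd(56, 27):
  56 = 2×27 + 2
  27 = 13×2 + 1
  2 = 2×1
so gcd(56, 27) = 1.
Back-substitute for Bézout coefficients:
  1 = 27 - 13×2
  ... = 56×(-13) + 27×(27)
Scale by 37867: one solution is (-492271, 1022409). Reduce u mod 27: (20, 1361).
General: u = 20 + 27t, v = 1361 - 56t.
u ≥ 0 ⇒ t ≥ 0; v ≥ 0 ⇒ t ≤ 24. So t ∈ [0, 24]: 25 solutions.

25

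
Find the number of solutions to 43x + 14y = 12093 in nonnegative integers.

20

gcd(43, 14):
  43 = 3·14 + 1
  14 = 14·1
so gcd(43, 14) = 1.
Back-substitute for Bézout coefficients:
  1 = 43 - 3·14
  ... = 43·(1) + 14·(-3)
Scale by 12093: one solution is (12093, -36279). Reduce x mod 14: (11, 830).
General: x = 11 + 14t, y = 830 - 43t.
x ≥ 0 ⇒ t ≥ 0; y ≥ 0 ⇒ t ≤ 19. So t ∈ [0, 19]: 20 solutions.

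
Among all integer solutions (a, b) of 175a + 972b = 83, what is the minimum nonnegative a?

617

gcd(972, 175):
  972 = 5×175 + 97
  175 = 1×97 + 78
  97 = 1×78 + 19
  78 = 4×19 + 2
  19 = 9×2 + 1
  2 = 2×1
so gcd(972, 175) = 1.
1 divides 83, so solutions exist.
Back-substitute for Bézout coefficients:
  1 = 19 - 9×2
  ... = 175×(-461) + 972×(83)
Scale by 83/1 = 83: (a₀, b₀) = (-38263, 6889).
General solution: a = -38263 + 972t, b = 6889 - 175t for integer t.
a ≥ 0: smallest is -38263 mod 972 = 617 (at t = 40), with b = -111.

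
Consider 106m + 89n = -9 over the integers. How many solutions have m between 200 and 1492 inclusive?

gcd(106, 89):
  106 = 1·89 + 17
  89 = 5·17 + 4
  17 = 4·4 + 1
  4 = 4·1
so gcd(106, 89) = 1.
Back-substitute for Bézout coefficients:
  1 = 17 - 4·4
  ... = 106·(21) + 89·(-25)
Scale by -9: particular solution (-189, 225); reduce m mod 89: (78, -93).
General solution: m = 78 + 89t, n = -93 - 106t for integer t.
200 ≤ 78 + 89t ≤ 1492 gives t ∈ [2, 15], which is 14 values.

14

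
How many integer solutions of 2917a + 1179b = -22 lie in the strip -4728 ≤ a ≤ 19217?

21

gcd(2917, 1179):
  2917 = 2×1179 + 559
  1179 = 2×559 + 61
  559 = 9×61 + 10
  61 = 6×10 + 1
  10 = 10×1
so gcd(2917, 1179) = 1.
Back-substitute for Bézout coefficients:
  1 = 61 - 6×10
  ... = 2917×(-116) + 1179×(287)
Scale by -22: particular solution (2552, -6314); reduce a mod 1179: (194, -480).
General solution: a = 194 + 1179t, b = -480 - 2917t for integer t.
-4728 ≤ 194 + 1179t ≤ 19217 gives t ∈ [-4, 16], which is 21 values.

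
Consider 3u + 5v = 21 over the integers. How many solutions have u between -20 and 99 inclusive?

24

gcd(5, 3):
  5 = 1*3 + 2
  3 = 1*2 + 1
  2 = 2*1
so gcd(5, 3) = 1.
Back-substitute for Bézout coefficients:
  1 = 3 - 1*2
  ... = 3*(2) + 5*(-1)
Scale by 21: particular solution (42, -21); reduce u mod 5: (2, 3).
General solution: u = 2 + 5t, v = 3 - 3t for integer t.
-20 ≤ 2 + 5t ≤ 99 gives t ∈ [-4, 19], which is 24 values.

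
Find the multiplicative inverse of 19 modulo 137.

101

gcd(137, 19) = 1  (137 = 7×19 + 4, 19 = 4×4 + 3, 4 = 1×3 + 1, 3 = 3×1).
Back-substituting, 19×(-36) + 137×(5) = 1.
So 19×-36 ≡ 1 (mod 137), and -36 mod 137 = 101.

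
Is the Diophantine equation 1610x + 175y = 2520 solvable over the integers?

yes

gcd(1610, 175):
  1610 = 9·175 + 35
  175 = 5·35
so gcd(1610, 175) = 35.
35 divides 2520, so integer solutions exist.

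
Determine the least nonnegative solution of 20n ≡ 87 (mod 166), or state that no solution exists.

gcd(166, 20) = 2.
2 does not divide 87, so the congruence has no solution.

no solution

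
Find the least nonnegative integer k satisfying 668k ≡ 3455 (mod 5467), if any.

4220

gcd(5467, 668):
  5467 = 8*668 + 123
  668 = 5*123 + 53
  123 = 2*53 + 17
  53 = 3*17 + 2
  17 = 8*2 + 1
  2 = 2*1
so gcd(5467, 668) = 1.
1 divides 3455, so solutions exist.
Back-substitute for Bézout coefficients:
  1 = 17 - 8*2
  ... = 668*(-2578) + 5467*(315)
So 668*(-2578) ≡ 1 (mod 5467); multiply by 3455: k ≡ -8906990 (mod 5467).
Smallest nonnegative: k = -8906990 mod 5467 = 4220.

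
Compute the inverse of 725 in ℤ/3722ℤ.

gcd(3722, 725) = 1  (3722 = 5×725 + 97, 725 = 7×97 + 46, 97 = 2×46 + 5, 46 = 9×5 + 1, 5 = 5×1).
Back-substituting, 725×(729) + 3722×(-142) = 1.
So 725×729 ≡ 1 (mod 3722), and 729 mod 3722 = 729.

729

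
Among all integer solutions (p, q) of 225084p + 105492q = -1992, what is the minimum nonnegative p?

gcd(225084, 105492) = 12.
12 divides -1992, so solutions exist.
By Bézout, 225084×(1227) + 105492×(-2618) = 12.
Scale by -1992/12 = -166: (p₀, q₀) = (-203682, 434588).
General solution: p = -203682 + 8791t, q = 434588 - 18757t for integer t.
p ≥ 0: smallest is -203682 mod 8791 = 7302 (at t = 24), with q = -15580.

7302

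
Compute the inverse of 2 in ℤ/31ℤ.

16

gcd(31, 2) = 1  (31 = 15*2 + 1, 2 = 2*1).
Back-substituting, 2*(-15) + 31*(1) = 1.
So 2*-15 ≡ 1 (mod 31), and -15 mod 31 = 16.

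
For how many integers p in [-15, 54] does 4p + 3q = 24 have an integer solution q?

24

gcd(4, 3) = 1  (4 = 1·3 + 1, 3 = 3·1).
Back-substituting, 4·(1) + 3·(-1) = 1.
Scale by 24: particular solution (24, -24); reduce p mod 3: (0, 8).
General solution: p = 0 + 3t, q = 8 - 4t for integer t.
-15 ≤ 0 + 3t ≤ 54 gives t ∈ [-5, 18], which is 24 values.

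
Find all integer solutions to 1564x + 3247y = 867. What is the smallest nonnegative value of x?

gcd(3247, 1564):
  3247 = 2·1564 + 119
  1564 = 13·119 + 17
  119 = 7·17
so gcd(3247, 1564) = 17.
17 divides 867, so solutions exist.
Back-substitute for Bézout coefficients:
  17 = 1564 - 13·119
  ... = 1564·(27) + 3247·(-13)
Scale by 867/17 = 51: (x₀, y₀) = (1377, -663).
General solution: x = 1377 + 191t, y = -663 - 92t for integer t.
x ≥ 0: smallest is 1377 mod 191 = 40 (at t = -7), with y = -19.

40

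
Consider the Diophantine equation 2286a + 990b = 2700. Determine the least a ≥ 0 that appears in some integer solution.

25

gcd(2286, 990):
  2286 = 2*990 + 306
  990 = 3*306 + 72
  306 = 4*72 + 18
  72 = 4*18
so gcd(2286, 990) = 18.
18 divides 2700, so solutions exist.
Back-substitute for Bézout coefficients:
  18 = 306 - 4*72
  ... = 2286*(13) + 990*(-30)
Scale by 2700/18 = 150: (a₀, b₀) = (1950, -4500).
General solution: a = 1950 + 55t, b = -4500 - 127t for integer t.
a ≥ 0: smallest is 1950 mod 55 = 25 (at t = -35), with b = -55.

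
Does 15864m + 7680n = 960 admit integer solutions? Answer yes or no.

gcd(15864, 7680) = 24.
24 divides 960, so integer solutions exist.

yes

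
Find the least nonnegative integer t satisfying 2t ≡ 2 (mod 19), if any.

1

gcd(19, 2) = 1.
1 divides 2, so solutions exist.
By Bézout, 2·(-9) + 19·(1) = 1.
So 2·(-9) ≡ 1 (mod 19); multiply by 2: t ≡ -18 (mod 19).
Smallest nonnegative: t = -18 mod 19 = 1.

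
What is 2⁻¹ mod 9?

gcd(9, 2) = 1  (9 = 4·2 + 1, 2 = 2·1).
Back-substituting, 2·(-4) + 9·(1) = 1.
So 2·-4 ≡ 1 (mod 9), and -4 mod 9 = 5.

5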